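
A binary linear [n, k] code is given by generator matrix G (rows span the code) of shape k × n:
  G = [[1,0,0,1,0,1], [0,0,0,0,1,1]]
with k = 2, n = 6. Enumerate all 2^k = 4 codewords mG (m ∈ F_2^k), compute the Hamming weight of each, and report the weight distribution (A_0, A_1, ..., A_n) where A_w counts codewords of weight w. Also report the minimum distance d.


Weight distribution: A_0 = 1, A_2 = 1, A_3 = 2. Minimum distance d = 2.

Enumerate all 2^2 = 4 messages m ∈ F_2^2.
For each, compute codeword c = mG in F_2^6, then tally its weight.
  m = 00 → c = 000000, weight = 0.
  m = 10 → c = 100101, weight = 3.
  m = 01 → c = 000011, weight = 2.
  m = 11 → c = 100110, weight = 3.
Tally weights:
  weight 0: 1 codewords.
  weight 2: 1 codewords.
  weight 3: 2 codewords.
Minimum distance d = smallest w > 0 with A_w > 0 = 2.
Sanity: Σ A_w = 4 = 2^2 = 4 ✓.


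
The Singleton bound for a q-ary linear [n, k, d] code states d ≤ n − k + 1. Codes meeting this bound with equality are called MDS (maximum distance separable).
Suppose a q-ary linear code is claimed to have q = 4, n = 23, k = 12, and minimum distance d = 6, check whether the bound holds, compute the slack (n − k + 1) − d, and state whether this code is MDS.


Singleton RHS = n − k + 1 = 12, slack = 6, bound satisfied, not MDS.

Singleton bound: d ≤ n − k + 1.
Here n = 23, k = 12, so n − k + 1 = 12.
Given d = 6, check d ≤ 12: YES.
Slack = (n − k + 1) − d = 6.
The code is NOT MDS (slack = 6 > 0).
Description: the claimed parameters are [23, 12, 6]_4; such a code would be non-MDS.


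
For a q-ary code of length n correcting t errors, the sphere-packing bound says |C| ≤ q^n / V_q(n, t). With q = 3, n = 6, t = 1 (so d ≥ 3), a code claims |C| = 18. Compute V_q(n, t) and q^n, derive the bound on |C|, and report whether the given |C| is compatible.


V_q(n, t) = 13, q^n = 729, Hamming bound = 56, |C| = 18 ≤ bound (satisfied).

Step 1: Compute V_q(n, t) = Σ_{j=0}^1 C(n, j) (q−1)^j.
  j = 0: C(6,0)·(2)^0 = 1·1 = 1.
  j = 1: C(6,1)·(2)^1 = 6·2 = 12.
  V_q(n, t) = 1 + 12 = 13.
Step 2: q^n = 3^6 = 729.
Step 3: Hamming bound ⌊q^n / V_q(n,t)⌋ = ⌊729/13⌋ = 56.
Step 4: Compare |C| = 18 to 56: satisfied.
The claimed |C| lies below the Hamming bound.


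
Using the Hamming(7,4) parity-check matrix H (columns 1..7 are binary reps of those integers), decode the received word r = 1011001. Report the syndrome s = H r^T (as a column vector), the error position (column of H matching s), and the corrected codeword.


s = (0, 0, 1)^T, error position = 1, corrected codeword c = 0011001

Compute s = H r^T mod 2 one row at a time:
  s_1 = 1 + 0 + 0 + 1 = 2 ≡ 0 (mod 2).
  s_2 = 0 + 1 + 0 + 1 = 2 ≡ 0 (mod 2).
  s_3 = 1 + 1 + 0 + 1 = 3 ≡ 1 (mod 2).
s = (0, 0, 1)^T — this equals column 1 of H (binary 001), so error is at position 1.
Correct: flip bit 1 of r = 1011001 to get c = 0011001.


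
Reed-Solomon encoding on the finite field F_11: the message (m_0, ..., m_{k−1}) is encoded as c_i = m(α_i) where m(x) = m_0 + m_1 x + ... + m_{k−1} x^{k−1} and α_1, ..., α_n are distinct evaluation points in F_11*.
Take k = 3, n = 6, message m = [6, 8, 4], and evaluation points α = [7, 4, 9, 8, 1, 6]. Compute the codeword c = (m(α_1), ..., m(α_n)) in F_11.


c = [5, 3, 6, 7, 7, 0]

Message polynomial: m(x) = 6 + 8·x + 4·x^2 (mod 11).
For each evaluation point α_i, compute m(α_i) mod 11:
  α_1 = 7: Horner steps 4 → 3 → 5, so m(7) = 5.
  α_2 = 4: Horner steps 4 → 2 → 3, so m(4) = 3.
  α_3 = 9: Horner steps 4 → 0 → 6, so m(9) = 6.
  α_4 = 8: Horner steps 4 → 7 → 7, so m(8) = 7.
  α_5 = 1: Horner steps 4 → 1 → 7, so m(1) = 7.
  α_6 = 6: Horner steps 4 → 10 → 0, so m(6) = 0.
Codeword c = [5, 3, 6, 7, 7, 0] ∈ F_11^6.


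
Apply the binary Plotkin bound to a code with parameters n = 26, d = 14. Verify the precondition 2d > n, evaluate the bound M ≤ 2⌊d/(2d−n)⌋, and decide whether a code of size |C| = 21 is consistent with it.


Plotkin bound M ≤ 14; given |C| = 21 > bound (violated).

Check applicability: 2d = 28, n = 26.
2d − n = 2 > 0, so Plotkin applies.
Compute d/(2d−n) = 14/2 ≈ 7.0000.
⌊d/(2d−n)⌋ = 7.
Plotkin bound: M ≤ 2·7 = 14.
Given |C| = 21, check: VIOLATED.
This |C| is above the Plotkin bound, so no binary code with n = 26, d = 14 and 21 codewords exists.


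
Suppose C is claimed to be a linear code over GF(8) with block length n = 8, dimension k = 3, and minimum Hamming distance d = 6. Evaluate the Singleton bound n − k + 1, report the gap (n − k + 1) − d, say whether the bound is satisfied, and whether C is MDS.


Singleton RHS = n − k + 1 = 6, slack = 0, bound satisfied, MDS.

Singleton bound: d ≤ n − k + 1.
Here n = 8, k = 3, so n − k + 1 = 6.
Given d = 6, check d ≤ 6: YES.
Slack = (n − k + 1) − d = 0.
The code is MDS (slack = 0).
Description: the claimed parameters are [8, 3, 6]_8; such a code would be MDS (meets Singleton bound).


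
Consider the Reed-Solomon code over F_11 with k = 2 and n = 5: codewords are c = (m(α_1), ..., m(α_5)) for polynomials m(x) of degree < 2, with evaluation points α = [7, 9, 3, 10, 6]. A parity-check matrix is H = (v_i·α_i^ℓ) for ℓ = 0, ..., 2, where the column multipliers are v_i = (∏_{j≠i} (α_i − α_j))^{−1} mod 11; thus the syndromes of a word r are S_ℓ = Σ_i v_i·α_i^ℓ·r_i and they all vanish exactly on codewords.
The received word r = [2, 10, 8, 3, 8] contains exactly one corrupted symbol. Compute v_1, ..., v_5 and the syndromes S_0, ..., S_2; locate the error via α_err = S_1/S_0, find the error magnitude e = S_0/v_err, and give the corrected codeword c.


S = (4, 2, 1), error at position 5, error magnitude e = 10, c = [2, 10, 8, 3, 9].

Step 1: column multipliers v_i = (∏_{j≠i}(α_i − α_j))^{−1} mod 11.
  i = 1 (α = 7): (7−9)(7−3)(7−10)(7−6) = (−2)·4·(−3)·1 = 24 ≡ 2, so v_1 = 2^{−1} = 6 (mod 11).
  i = 2 (α = 9): (9−7)(9−3)(9−10)(9−6) = 2·6·(−1)·3 = −36 ≡ 8, so v_2 = 8^{−1} = 7 (mod 11).
  i = 3 (α = 3): (3−7)(3−9)(3−10)(3−6) = (−4)·(−6)·(−7)·(−3) = 504 ≡ 9, so v_3 = 9^{−1} = 5 (mod 11).
  i = 4 (α = 10): (10−7)(10−9)(10−3)(10−6) = 3·1·7·4 = 84 ≡ 7, so v_4 = 7^{−1} = 8 (mod 11).
  i = 5 (α = 6): (6−7)(6−9)(6−3)(6−10) = (−1)·(−3)·3·(−4) = −36 ≡ 8, so v_5 = 8^{−1} = 7 (mod 11).
  v = [6, 7, 5, 8, 7].
Step 2: syndromes of r = [2, 10, 8, 3, 8] (all sums mod 11).
  S_0 = Σ v_i r_i = 6·2 + 7·10 + 5·8 + 8·3 + 7·8 = 202 ≡ 4.
  S_1 = Σ v_i α_i r_i = 6·7·2 + 7·9·10 + 5·3·8 + 8·10·3 + 7·6·8 = 1410 ≡ 2.
  α_i^2 mod 11 = [5, 4, 9, 1, 3].
  S_2 = Σ v_i α_i^2 r_i = 6·5·2 + 7·4·10 + 5·9·8 + 8·1·3 + 7·3·8 = 892 ≡ 1.
  S = (4, 2, 1) ≠ 0, so r is not a codeword (an error is present).
Step 3: locate the error. For a single error e at position i, S_ℓ = v_i·e·α_i^ℓ, so α_err = S_1/S_0.
  S_0^{−1} = 4^{−1} = 3 (mod 11), so α_err = 2·3 = 6 ≡ 6 = α_5. Error position i = 5.
  Consistency check: S_2/S_1 = 1·6 = 6 ≡ 6 = α_err ✓ (single-error assumption holds).
Step 4: error magnitude e = S_0/v_5 = S_0·∏_{j≠5}(α_5 − α_j) = 4·8 = 32 ≡ 10 (mod 11).
Step 5: correct position 5: c_5 = r_5 − e = 8 − 10 ≡ 9 (mod 11). Hence c = [2, 10, 8, 3, 9].
  Check: interpolating c through the α_i gives m(x) = 7 + 4·x (degree < 2) with m(α_i) = c_i for every i, so c is indeed a codeword.


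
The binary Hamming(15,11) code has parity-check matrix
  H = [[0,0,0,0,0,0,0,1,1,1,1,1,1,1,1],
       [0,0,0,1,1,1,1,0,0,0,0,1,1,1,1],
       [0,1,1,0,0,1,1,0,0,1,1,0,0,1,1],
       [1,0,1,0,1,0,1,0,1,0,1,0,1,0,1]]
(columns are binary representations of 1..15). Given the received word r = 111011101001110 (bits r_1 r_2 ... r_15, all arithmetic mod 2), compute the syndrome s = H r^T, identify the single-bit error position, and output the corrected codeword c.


s = (0, 0, 1, 0)^T, error position = 2, corrected codeword c = 101011101001110

Compute s = H r^T mod 2 one row at a time:
  s_1 = 0 + 1 + 0 + 0 + 1 + 1 + 1 + 0 = 4 ≡ 0 (mod 2).
  s_2 = 0 + 1 + 1 + 1 + 1 + 1 + 1 + 0 = 6 ≡ 0 (mod 2).
  s_3 = 1 + 1 + 1 + 1 + 0 + 0 + 1 + 0 = 5 ≡ 1 (mod 2).
  s_4 = 1 + 1 + 1 + 1 + 1 + 0 + 1 + 0 = 6 ≡ 0 (mod 2).
s = (0, 0, 1, 0)^T — this equals column 2 of H (binary 0010), so error is at position 2.
Correct: flip bit 2 of r = 111011101001110 to get c = 101011101001110.


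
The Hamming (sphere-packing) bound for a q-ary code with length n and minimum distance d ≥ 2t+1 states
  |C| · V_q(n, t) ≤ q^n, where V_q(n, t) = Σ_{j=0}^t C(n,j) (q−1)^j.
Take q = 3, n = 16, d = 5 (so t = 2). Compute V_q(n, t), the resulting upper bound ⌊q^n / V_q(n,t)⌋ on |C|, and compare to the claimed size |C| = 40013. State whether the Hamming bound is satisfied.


V_q(n, t) = 513, q^n = 43046721, Hamming bound = 83911, |C| = 40013 ≤ bound (satisfied).

Step 1: Compute V_q(n, t) = Σ_{j=0}^2 C(n, j) (q−1)^j.
  j = 0: C(16,0)·(2)^0 = 1·1 = 1.
  j = 1: C(16,1)·(2)^1 = 16·2 = 32.
  j = 2: C(16,2)·(2)^2 = 120·4 = 480.
  V_q(n, t) = 1 + 32 + 480 = 513.
Step 2: q^n = 3^16 = 43046721.
Step 3: Hamming bound ⌊q^n / V_q(n,t)⌋ = ⌊43046721/513⌋ = 83911.
Step 4: Compare |C| = 40013 to 83911: satisfied.
The claimed |C| lies below the Hamming bound.


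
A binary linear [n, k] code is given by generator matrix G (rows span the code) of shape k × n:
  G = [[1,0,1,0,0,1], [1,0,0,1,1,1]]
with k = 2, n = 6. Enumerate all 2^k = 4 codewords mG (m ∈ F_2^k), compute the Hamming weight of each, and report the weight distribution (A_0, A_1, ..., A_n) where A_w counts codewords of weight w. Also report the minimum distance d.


Weight distribution: A_0 = 1, A_3 = 2, A_4 = 1. Minimum distance d = 3.

Enumerate all 2^2 = 4 messages m ∈ F_2^2.
For each, compute codeword c = mG in F_2^6, then tally its weight.
  m = 00 → c = 000000, weight = 0.
  m = 10 → c = 101001, weight = 3.
  m = 01 → c = 100111, weight = 4.
  m = 11 → c = 001110, weight = 3.
Tally weights:
  weight 0: 1 codewords.
  weight 3: 2 codewords.
  weight 4: 1 codewords.
Minimum distance d = smallest w > 0 with A_w > 0 = 3.
Sanity: Σ A_w = 4 = 2^2 = 4 ✓.


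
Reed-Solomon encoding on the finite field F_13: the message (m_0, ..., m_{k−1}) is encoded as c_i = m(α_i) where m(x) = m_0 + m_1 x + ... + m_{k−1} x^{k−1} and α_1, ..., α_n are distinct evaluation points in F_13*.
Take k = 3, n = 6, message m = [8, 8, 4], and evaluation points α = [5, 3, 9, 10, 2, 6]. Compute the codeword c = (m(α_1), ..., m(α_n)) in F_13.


c = [5, 3, 1, 7, 1, 5]

Message polynomial: m(x) = 8 + 8·x + 4·x^2 (mod 13).
For each evaluation point α_i, compute m(α_i) mod 13:
  α_1 = 5: Horner steps 4 → 2 → 5, so m(5) = 5.
  α_2 = 3: Horner steps 4 → 7 → 3, so m(3) = 3.
  α_3 = 9: Horner steps 4 → 5 → 1, so m(9) = 1.
  α_4 = 10: Horner steps 4 → 9 → 7, so m(10) = 7.
  α_5 = 2: Horner steps 4 → 3 → 1, so m(2) = 1.
  α_6 = 6: Horner steps 4 → 6 → 5, so m(6) = 5.
Codeword c = [5, 3, 1, 7, 1, 5] ∈ F_13^6.


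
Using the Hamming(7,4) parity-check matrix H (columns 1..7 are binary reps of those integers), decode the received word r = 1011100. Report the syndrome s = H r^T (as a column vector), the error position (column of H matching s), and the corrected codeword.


s = (0, 1, 1)^T, error position = 3, corrected codeword c = 1001100

Compute s = H r^T mod 2 one row at a time:
  s_1 = 1 + 1 + 0 + 0 = 2 ≡ 0 (mod 2).
  s_2 = 0 + 1 + 0 + 0 = 1 ≡ 1 (mod 2).
  s_3 = 1 + 1 + 1 + 0 = 3 ≡ 1 (mod 2).
s = (0, 1, 1)^T — this equals column 3 of H (binary 011), so error is at position 3.
Correct: flip bit 3 of r = 1011100 to get c = 1001100.


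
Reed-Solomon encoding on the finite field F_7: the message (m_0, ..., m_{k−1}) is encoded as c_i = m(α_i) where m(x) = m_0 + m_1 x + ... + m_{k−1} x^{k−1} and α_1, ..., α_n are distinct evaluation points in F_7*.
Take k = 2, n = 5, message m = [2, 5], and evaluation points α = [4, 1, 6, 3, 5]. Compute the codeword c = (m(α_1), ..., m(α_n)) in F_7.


c = [1, 0, 4, 3, 6]

Message polynomial: m(x) = 2 + 5·x (mod 7).
For each evaluation point α_i, compute m(α_i) mod 7:
  α_1 = 4: Horner steps 5 → 1, so m(4) = 1.
  α_2 = 1: Horner steps 5 → 0, so m(1) = 0.
  α_3 = 6: Horner steps 5 → 4, so m(6) = 4.
  α_4 = 3: Horner steps 5 → 3, so m(3) = 3.
  α_5 = 5: Horner steps 5 → 6, so m(5) = 6.
Codeword c = [1, 0, 4, 3, 6] ∈ F_7^5.


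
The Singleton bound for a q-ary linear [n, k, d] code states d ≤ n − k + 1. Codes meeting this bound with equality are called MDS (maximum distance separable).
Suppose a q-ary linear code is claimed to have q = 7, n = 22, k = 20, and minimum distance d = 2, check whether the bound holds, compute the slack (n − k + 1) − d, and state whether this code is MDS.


Singleton RHS = n − k + 1 = 3, slack = 1, bound satisfied, not MDS.

Singleton bound: d ≤ n − k + 1.
Here n = 22, k = 20, so n − k + 1 = 3.
Given d = 2, check d ≤ 3: YES.
Slack = (n − k + 1) − d = 1.
The code is NOT MDS (slack = 1 > 0).
Description: the claimed parameters are [22, 20, 2]_7; such a code would be non-MDS.


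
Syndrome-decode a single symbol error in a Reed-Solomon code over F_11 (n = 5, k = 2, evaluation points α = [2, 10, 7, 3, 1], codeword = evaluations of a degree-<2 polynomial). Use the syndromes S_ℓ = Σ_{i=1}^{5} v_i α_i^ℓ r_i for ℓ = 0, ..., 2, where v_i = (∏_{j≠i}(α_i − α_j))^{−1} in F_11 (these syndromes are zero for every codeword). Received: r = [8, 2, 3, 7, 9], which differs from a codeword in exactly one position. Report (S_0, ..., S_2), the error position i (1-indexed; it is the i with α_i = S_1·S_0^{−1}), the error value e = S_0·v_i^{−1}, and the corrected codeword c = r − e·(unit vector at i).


S = (7, 4, 7), error at position 2, error magnitude e = 2, c = [8, 0, 3, 7, 9].

Step 1: column multipliers v_i = (∏_{j≠i}(α_i − α_j))^{−1} mod 11.
  i = 1 (α = 2): (2−10)(2−7)(2−3)(2−1) = (−8)·(−5)·(−1)·1 = −40 ≡ 4, so v_1 = 4^{−1} = 3 (mod 11).
  i = 2 (α = 10): (10−2)(10−7)(10−3)(10−1) = 8·3·7·9 = 1512 ≡ 5, so v_2 = 5^{−1} = 9 (mod 11).
  i = 3 (α = 7): (7−2)(7−10)(7−3)(7−1) = 5·(−3)·4·6 = −360 ≡ 3, so v_3 = 3^{−1} = 4 (mod 11).
  i = 4 (α = 3): (3−2)(3−10)(3−7)(3−1) = 1·(−7)·(−4)·2 = 56 ≡ 1, so v_4 = 1^{−1} = 1 (mod 11).
  i = 5 (α = 1): (1−2)(1−10)(1−7)(1−3) = (−1)·(−9)·(−6)·(−2) = 108 ≡ 9, so v_5 = 9^{−1} = 5 (mod 11).
  v = [3, 9, 4, 1, 5].
Step 2: syndromes of r = [8, 2, 3, 7, 9] (all sums mod 11).
  S_0 = Σ v_i r_i = 3·8 + 9·2 + 4·3 + 1·7 + 5·9 = 106 ≡ 7.
  S_1 = Σ v_i α_i r_i = 3·2·8 + 9·10·2 + 4·7·3 + 1·3·7 + 5·1·9 = 378 ≡ 4.
  α_i^2 mod 11 = [4, 1, 5, 9, 1].
  S_2 = Σ v_i α_i^2 r_i = 3·4·8 + 9·1·2 + 4·5·3 + 1·9·7 + 5·1·9 = 282 ≡ 7.
  S = (7, 4, 7) ≠ 0, so r is not a codeword (an error is present).
Step 3: locate the error. For a single error e at position i, S_ℓ = v_i·e·α_i^ℓ, so α_err = S_1/S_0.
  S_0^{−1} = 7^{−1} = 8 (mod 11), so α_err = 4·8 = 32 ≡ 10 = α_2. Error position i = 2.
  Consistency check: S_2/S_1 = 7·3 = 21 ≡ 10 = α_err ✓ (single-error assumption holds).
Step 4: error magnitude e = S_0/v_2 = S_0·∏_{j≠2}(α_2 − α_j) = 7·5 = 35 ≡ 2 (mod 11).
Step 5: correct position 2: c_2 = r_2 − e = 2 − 2 ≡ 0 (mod 11). Hence c = [8, 0, 3, 7, 9].
  Check: interpolating c through the α_i gives m(x) = 10 + 10·x (degree < 2) with m(α_i) = c_i for every i, so c is indeed a codeword.


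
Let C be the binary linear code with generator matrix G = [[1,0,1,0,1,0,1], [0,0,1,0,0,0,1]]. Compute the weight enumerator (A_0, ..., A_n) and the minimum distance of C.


Weight distribution: A_0 = 1, A_2 = 2, A_4 = 1. Minimum distance d = 2.

Enumerate all 2^2 = 4 messages m ∈ F_2^2.
For each, compute codeword c = mG in F_2^7, then tally its weight.
  m = 00 → c = 0000000, weight = 0.
  m = 10 → c = 1010101, weight = 4.
  m = 01 → c = 0010001, weight = 2.
  m = 11 → c = 1000100, weight = 2.
Tally weights:
  weight 0: 1 codewords.
  weight 2: 2 codewords.
  weight 4: 1 codewords.
Minimum distance d = smallest w > 0 with A_w > 0 = 2.
Sanity: Σ A_w = 4 = 2^2 = 4 ✓.


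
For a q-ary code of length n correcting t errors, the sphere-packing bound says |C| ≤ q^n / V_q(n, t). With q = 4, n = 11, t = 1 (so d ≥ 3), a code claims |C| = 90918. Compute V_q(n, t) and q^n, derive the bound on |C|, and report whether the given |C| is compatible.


V_q(n, t) = 34, q^n = 4194304, Hamming bound = 123361, |C| = 90918 ≤ bound (satisfied).

Step 1: Compute V_q(n, t) = Σ_{j=0}^1 C(n, j) (q−1)^j.
  j = 0: C(11,0)·(3)^0 = 1·1 = 1.
  j = 1: C(11,1)·(3)^1 = 11·3 = 33.
  V_q(n, t) = 1 + 33 = 34.
Step 2: q^n = 4^11 = 4194304.
Step 3: Hamming bound ⌊q^n / V_q(n,t)⌋ = ⌊4194304/34⌋ = 123361.
Step 4: Compare |C| = 90918 to 123361: satisfied.
The claimed |C| lies below the Hamming bound.


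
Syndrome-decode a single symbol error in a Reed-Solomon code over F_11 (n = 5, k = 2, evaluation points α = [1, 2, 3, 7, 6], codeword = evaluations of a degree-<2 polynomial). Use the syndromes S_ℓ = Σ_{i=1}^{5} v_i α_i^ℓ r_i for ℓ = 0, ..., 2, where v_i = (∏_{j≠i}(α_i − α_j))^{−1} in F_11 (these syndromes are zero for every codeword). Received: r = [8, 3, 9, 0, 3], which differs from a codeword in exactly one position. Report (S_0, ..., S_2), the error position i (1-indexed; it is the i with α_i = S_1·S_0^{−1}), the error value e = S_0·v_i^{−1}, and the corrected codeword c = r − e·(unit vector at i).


S = (7, 9, 10), error at position 5, error magnitude e = 9, c = [8, 3, 9, 0, 5].

Step 1: column multipliers v_i = (∏_{j≠i}(α_i − α_j))^{−1} mod 11.
  i = 1 (α = 1): (1−2)(1−3)(1−7)(1−6) = (−1)·(−2)·(−6)·(−5) = 60 ≡ 5, so v_1 = 5^{−1} = 9 (mod 11).
  i = 2 (α = 2): (2−1)(2−3)(2−7)(2−6) = 1·(−1)·(−5)·(−4) = −20 ≡ 2, so v_2 = 2^{−1} = 6 (mod 11).
  i = 3 (α = 3): (3−1)(3−2)(3−7)(3−6) = 2·1·(−4)·(−3) = 24 ≡ 2, so v_3 = 2^{−1} = 6 (mod 11).
  i = 4 (α = 7): (7−1)(7−2)(7−3)(7−6) = 6·5·4·1 = 120 ≡ 10, so v_4 = 10^{−1} = 10 (mod 11).
  i = 5 (α = 6): (6−1)(6−2)(6−3)(6−7) = 5·4·3·(−1) = −60 ≡ 6, so v_5 = 6^{−1} = 2 (mod 11).
  v = [9, 6, 6, 10, 2].
Step 2: syndromes of r = [8, 3, 9, 0, 3] (all sums mod 11).
  S_0 = Σ v_i r_i = 9·8 + 6·3 + 6·9 + 10·0 + 2·3 = 150 ≡ 7.
  S_1 = Σ v_i α_i r_i = 9·1·8 + 6·2·3 + 6·3·9 + 10·7·0 + 2·6·3 = 306 ≡ 9.
  α_i^2 mod 11 = [1, 4, 9, 5, 3].
  S_2 = Σ v_i α_i^2 r_i = 9·1·8 + 6·4·3 + 6·9·9 + 10·5·0 + 2·3·3 = 648 ≡ 10.
  S = (7, 9, 10) ≠ 0, so r is not a codeword (an error is present).
Step 3: locate the error. For a single error e at position i, S_ℓ = v_i·e·α_i^ℓ, so α_err = S_1/S_0.
  S_0^{−1} = 7^{−1} = 8 (mod 11), so α_err = 9·8 = 72 ≡ 6 = α_5. Error position i = 5.
  Consistency check: S_2/S_1 = 10·5 = 50 ≡ 6 = α_err ✓ (single-error assumption holds).
Step 4: error magnitude e = S_0/v_5 = S_0·∏_{j≠5}(α_5 − α_j) = 7·6 = 42 ≡ 9 (mod 11).
Step 5: correct position 5: c_5 = r_5 − e = 3 − 9 ≡ 5 (mod 11). Hence c = [8, 3, 9, 0, 5].
  Check: interpolating c through the α_i gives m(x) = 2 + 6·x (degree < 2) with m(α_i) = c_i for every i, so c is indeed a codeword.


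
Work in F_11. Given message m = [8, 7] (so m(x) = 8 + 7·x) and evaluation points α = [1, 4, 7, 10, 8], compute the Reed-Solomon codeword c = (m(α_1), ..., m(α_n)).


c = [4, 3, 2, 1, 9]

Message polynomial: m(x) = 8 + 7·x (mod 11).
For each evaluation point α_i, compute m(α_i) mod 11:
  α_1 = 1: Horner steps 7 → 4, so m(1) = 4.
  α_2 = 4: Horner steps 7 → 3, so m(4) = 3.
  α_3 = 7: Horner steps 7 → 2, so m(7) = 2.
  α_4 = 10: Horner steps 7 → 1, so m(10) = 1.
  α_5 = 8: Horner steps 7 → 9, so m(8) = 9.
Codeword c = [4, 3, 2, 1, 9] ∈ F_11^5.


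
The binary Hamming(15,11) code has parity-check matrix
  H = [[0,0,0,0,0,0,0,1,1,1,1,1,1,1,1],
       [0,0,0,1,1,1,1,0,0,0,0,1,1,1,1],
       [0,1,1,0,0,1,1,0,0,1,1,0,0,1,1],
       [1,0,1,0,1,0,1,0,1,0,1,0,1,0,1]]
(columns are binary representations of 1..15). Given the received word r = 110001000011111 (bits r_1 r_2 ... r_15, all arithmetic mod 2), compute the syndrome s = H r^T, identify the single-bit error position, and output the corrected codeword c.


s = (1, 1, 1, 0)^T, error position = 14, corrected codeword c = 110001000011101

Compute s = H r^T mod 2 one row at a time:
  s_1 = 0 + 0 + 0 + 1 + 1 + 1 + 1 + 1 = 5 ≡ 1 (mod 2).
  s_2 = 0 + 0 + 1 + 0 + 1 + 1 + 1 + 1 = 5 ≡ 1 (mod 2).
  s_3 = 1 + 0 + 1 + 0 + 0 + 1 + 1 + 1 = 5 ≡ 1 (mod 2).
  s_4 = 1 + 0 + 0 + 0 + 0 + 1 + 1 + 1 = 4 ≡ 0 (mod 2).
s = (1, 1, 1, 0)^T — this equals column 14 of H (binary 1110), so error is at position 14.
Correct: flip bit 14 of r = 110001000011111 to get c = 110001000011101.


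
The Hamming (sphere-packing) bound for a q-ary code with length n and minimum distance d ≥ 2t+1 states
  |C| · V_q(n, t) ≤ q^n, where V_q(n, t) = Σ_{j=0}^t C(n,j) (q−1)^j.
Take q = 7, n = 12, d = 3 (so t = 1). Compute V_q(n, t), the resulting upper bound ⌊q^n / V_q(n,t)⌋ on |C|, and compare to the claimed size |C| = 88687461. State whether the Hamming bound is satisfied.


V_q(n, t) = 73, q^n = 13841287201, Hamming bound = 189606673, |C| = 88687461 ≤ bound (satisfied).

Step 1: Compute V_q(n, t) = Σ_{j=0}^1 C(n, j) (q−1)^j.
  j = 0: C(12,0)·(6)^0 = 1·1 = 1.
  j = 1: C(12,1)·(6)^1 = 12·6 = 72.
  V_q(n, t) = 1 + 72 = 73.
Step 2: q^n = 7^12 = 13841287201.
Step 3: Hamming bound ⌊q^n / V_q(n,t)⌋ = ⌊13841287201/73⌋ = 189606673.
Step 4: Compare |C| = 88687461 to 189606673: satisfied.
The claimed |C| lies below the Hamming bound.


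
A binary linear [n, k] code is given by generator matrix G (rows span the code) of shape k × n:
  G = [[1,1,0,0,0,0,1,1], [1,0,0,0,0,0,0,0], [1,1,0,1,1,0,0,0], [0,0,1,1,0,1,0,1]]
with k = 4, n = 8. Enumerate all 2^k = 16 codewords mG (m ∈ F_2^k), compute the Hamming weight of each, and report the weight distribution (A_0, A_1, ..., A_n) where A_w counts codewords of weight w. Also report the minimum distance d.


Weight distribution: A_0 = 1, A_1 = 1, A_3 = 2, A_4 = 5, A_5 = 5, A_6 = 2. Minimum distance d = 1.

Enumerate all 2^4 = 16 messages m ∈ F_2^4.
For each, compute codeword c = mG in F_2^8, then tally its weight.
  m = 0000 → c = 00000000, weight = 0.
  m = 1000 → c = 11000011, weight = 4.
  m = 0100 → c = 10000000, weight = 1.
  m = 1100 → c = 01000011, weight = 3.
  m = 0010 → c = 11011000, weight = 4.
  m = 1010 → c = 00011011, weight = 4.
  m = 0110 → c = 01011000, weight = 3.
  m = 1110 → c = 10011011, weight = 5.
  m = 0001 → c = 00110101, weight = 4.
  m = 1001 → c = 11110110, weight = 6.
  m = 0101 → c = 10110101, weight = 5.
  m = 1101 → c = 01110110, weight = 5.
  m = 0011 → c = 11101101, weight = 6.
  m = 1011 → c = 00101110, weight = 4.
  m = 0111 → c = 01101101, weight = 5.
  m = 1111 → c = 10101110, weight = 5.
Tally weights:
  weight 0: 1 codewords.
  weight 1: 1 codewords.
  weight 3: 2 codewords.
  weight 4: 5 codewords.
  weight 5: 5 codewords.
  weight 6: 2 codewords.
Minimum distance d = smallest w > 0 with A_w > 0 = 1.
Sanity: Σ A_w = 16 = 2^4 = 16 ✓.


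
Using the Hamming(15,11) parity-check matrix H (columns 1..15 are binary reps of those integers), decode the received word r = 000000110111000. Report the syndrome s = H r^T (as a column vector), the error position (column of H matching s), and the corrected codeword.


s = (0, 0, 1, 0)^T, error position = 2, corrected codeword c = 010000110111000

Compute s = H r^T mod 2 one row at a time:
  s_1 = 1 + 0 + 1 + 1 + 1 + 0 + 0 + 0 = 4 ≡ 0 (mod 2).
  s_2 = 0 + 0 + 0 + 1 + 1 + 0 + 0 + 0 = 2 ≡ 0 (mod 2).
  s_3 = 0 + 0 + 0 + 1 + 1 + 1 + 0 + 0 = 3 ≡ 1 (mod 2).
  s_4 = 0 + 0 + 0 + 1 + 0 + 1 + 0 + 0 = 2 ≡ 0 (mod 2).
s = (0, 0, 1, 0)^T — this equals column 2 of H (binary 0010), so error is at position 2.
Correct: flip bit 2 of r = 000000110111000 to get c = 010000110111000.


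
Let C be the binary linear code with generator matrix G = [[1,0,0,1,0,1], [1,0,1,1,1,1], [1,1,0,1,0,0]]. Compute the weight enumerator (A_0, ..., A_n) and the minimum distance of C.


Weight distribution: A_0 = 1, A_2 = 2, A_3 = 2, A_4 = 1, A_5 = 2. Minimum distance d = 2.

Enumerate all 2^3 = 8 messages m ∈ F_2^3.
For each, compute codeword c = mG in F_2^6, then tally its weight.
  m = 000 → c = 000000, weight = 0.
  m = 100 → c = 100101, weight = 3.
  m = 010 → c = 101111, weight = 5.
  m = 110 → c = 001010, weight = 2.
  m = 001 → c = 110100, weight = 3.
  m = 101 → c = 010001, weight = 2.
  m = 011 → c = 011011, weight = 4.
  m = 111 → c = 111110, weight = 5.
Tally weights:
  weight 0: 1 codewords.
  weight 2: 2 codewords.
  weight 3: 2 codewords.
  weight 4: 1 codewords.
  weight 5: 2 codewords.
Minimum distance d = smallest w > 0 with A_w > 0 = 2.
Sanity: Σ A_w = 8 = 2^3 = 8 ✓.


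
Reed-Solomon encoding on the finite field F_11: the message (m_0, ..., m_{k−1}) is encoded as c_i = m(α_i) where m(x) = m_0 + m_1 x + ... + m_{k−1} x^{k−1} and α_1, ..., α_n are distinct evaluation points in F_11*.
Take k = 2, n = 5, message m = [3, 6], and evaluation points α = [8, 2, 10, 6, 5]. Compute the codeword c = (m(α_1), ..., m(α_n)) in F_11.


c = [7, 4, 8, 6, 0]

Message polynomial: m(x) = 3 + 6·x (mod 11).
For each evaluation point α_i, compute m(α_i) mod 11:
  α_1 = 8: Horner steps 6 → 7, so m(8) = 7.
  α_2 = 2: Horner steps 6 → 4, so m(2) = 4.
  α_3 = 10: Horner steps 6 → 8, so m(10) = 8.
  α_4 = 6: Horner steps 6 → 6, so m(6) = 6.
  α_5 = 5: Horner steps 6 → 0, so m(5) = 0.
Codeword c = [7, 4, 8, 6, 0] ∈ F_11^5.


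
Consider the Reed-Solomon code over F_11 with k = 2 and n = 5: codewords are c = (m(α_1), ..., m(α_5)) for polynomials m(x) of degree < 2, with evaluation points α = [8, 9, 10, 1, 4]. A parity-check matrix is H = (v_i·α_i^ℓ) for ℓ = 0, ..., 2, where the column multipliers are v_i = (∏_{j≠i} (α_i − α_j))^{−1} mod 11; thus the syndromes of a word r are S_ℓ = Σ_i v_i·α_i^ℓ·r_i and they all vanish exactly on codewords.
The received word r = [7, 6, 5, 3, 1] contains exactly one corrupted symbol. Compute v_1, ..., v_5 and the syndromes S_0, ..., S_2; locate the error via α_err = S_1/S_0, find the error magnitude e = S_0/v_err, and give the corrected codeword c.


S = (4, 5, 9), error at position 5, error magnitude e = 1, c = [7, 6, 5, 3, 0].

Step 1: column multipliers v_i = (∏_{j≠i}(α_i − α_j))^{−1} mod 11.
  i = 1 (α = 8): (8−9)(8−10)(8−1)(8−4) = (−1)·(−2)·7·4 = 56 ≡ 1, so v_1 = 1^{−1} = 1 (mod 11).
  i = 2 (α = 9): (9−8)(9−10)(9−1)(9−4) = 1·(−1)·8·5 = −40 ≡ 4, so v_2 = 4^{−1} = 3 (mod 11).
  i = 3 (α = 10): (10−8)(10−9)(10−1)(10−4) = 2·1·9·6 = 108 ≡ 9, so v_3 = 9^{−1} = 5 (mod 11).
  i = 4 (α = 1): (1−8)(1−9)(1−10)(1−4) = (−7)·(−8)·(−9)·(−3) = 1512 ≡ 5, so v_4 = 5^{−1} = 9 (mod 11).
  i = 5 (α = 4): (4−8)(4−9)(4−10)(4−1) = (−4)·(−5)·(−6)·3 = −360 ≡ 3, so v_5 = 3^{−1} = 4 (mod 11).
  v = [1, 3, 5, 9, 4].
Step 2: syndromes of r = [7, 6, 5, 3, 1] (all sums mod 11).
  S_0 = Σ v_i r_i = 1·7 + 3·6 + 5·5 + 9·3 + 4·1 = 81 ≡ 4.
  S_1 = Σ v_i α_i r_i = 1·8·7 + 3·9·6 + 5·10·5 + 9·1·3 + 4·4·1 = 511 ≡ 5.
  α_i^2 mod 11 = [9, 4, 1, 1, 5].
  S_2 = Σ v_i α_i^2 r_i = 1·9·7 + 3·4·6 + 5·1·5 + 9·1·3 + 4·5·1 = 207 ≡ 9.
  S = (4, 5, 9) ≠ 0, so r is not a codeword (an error is present).
Step 3: locate the error. For a single error e at position i, S_ℓ = v_i·e·α_i^ℓ, so α_err = S_1/S_0.
  S_0^{−1} = 4^{−1} = 3 (mod 11), so α_err = 5·3 = 15 ≡ 4 = α_5. Error position i = 5.
  Consistency check: S_2/S_1 = 9·9 = 81 ≡ 4 = α_err ✓ (single-error assumption holds).
Step 4: error magnitude e = S_0/v_5 = S_0·∏_{j≠5}(α_5 − α_j) = 4·3 = 12 ≡ 1 (mod 11).
Step 5: correct position 5: c_5 = r_5 − e = 1 − 1 ≡ 0 (mod 11). Hence c = [7, 6, 5, 3, 0].
  Check: interpolating c through the α_i gives m(x) = 4 + 10·x (degree < 2) with m(α_i) = c_i for every i, so c is indeed a codeword.


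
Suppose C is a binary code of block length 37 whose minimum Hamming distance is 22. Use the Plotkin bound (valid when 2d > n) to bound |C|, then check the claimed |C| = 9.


Plotkin bound M ≤ 6; given |C| = 9 > bound (violated).

Check applicability: 2d = 44, n = 37.
2d − n = 7 > 0, so Plotkin applies.
Compute d/(2d−n) = 22/7 ≈ 3.1429.
⌊d/(2d−n)⌋ = 3.
Plotkin bound: M ≤ 2·3 = 6.
Given |C| = 9, check: VIOLATED.
This |C| is above the Plotkin bound, so no binary code with n = 37, d = 22 and 9 codewords exists.


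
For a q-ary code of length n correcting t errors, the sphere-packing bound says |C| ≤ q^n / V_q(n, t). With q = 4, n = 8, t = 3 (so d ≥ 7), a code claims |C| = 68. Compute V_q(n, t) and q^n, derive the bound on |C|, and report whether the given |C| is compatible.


V_q(n, t) = 1789, q^n = 65536, Hamming bound = 36, |C| = 68 > bound (violated).

Step 1: Compute V_q(n, t) = Σ_{j=0}^3 C(n, j) (q−1)^j.
  j = 0: C(8,0)·(3)^0 = 1·1 = 1.
  j = 1: C(8,1)·(3)^1 = 8·3 = 24.
  j = 2: C(8,2)·(3)^2 = 28·9 = 252.
  j = 3: C(8,3)·(3)^3 = 56·27 = 1512.
  V_q(n, t) = 1 + 24 + 252 + 1512 = 1789.
Step 2: q^n = 4^8 = 65536.
Step 3: Hamming bound ⌊q^n / V_q(n,t)⌋ = ⌊65536/1789⌋ = 36.
Step 4: Compare |C| = 68 to 36: violated.
The claimed |C| lies above the Hamming bound, so no 4-ary code of length 8 with d ≥ 7 can have 68 codewords.


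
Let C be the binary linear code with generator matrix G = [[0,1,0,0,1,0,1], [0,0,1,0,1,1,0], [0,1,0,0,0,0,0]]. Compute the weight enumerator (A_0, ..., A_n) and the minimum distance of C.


Weight distribution: A_0 = 1, A_1 = 1, A_2 = 1, A_3 = 3, A_4 = 2. Minimum distance d = 1.

Enumerate all 2^3 = 8 messages m ∈ F_2^3.
For each, compute codeword c = mG in F_2^7, then tally its weight.
  m = 000 → c = 0000000, weight = 0.
  m = 100 → c = 0100101, weight = 3.
  m = 010 → c = 0010110, weight = 3.
  m = 110 → c = 0110011, weight = 4.
  m = 001 → c = 0100000, weight = 1.
  m = 101 → c = 0000101, weight = 2.
  m = 011 → c = 0110110, weight = 4.
  m = 111 → c = 0010011, weight = 3.
Tally weights:
  weight 0: 1 codewords.
  weight 1: 1 codewords.
  weight 2: 1 codewords.
  weight 3: 3 codewords.
  weight 4: 2 codewords.
Minimum distance d = smallest w > 0 with A_w > 0 = 1.
Sanity: Σ A_w = 8 = 2^3 = 8 ✓.


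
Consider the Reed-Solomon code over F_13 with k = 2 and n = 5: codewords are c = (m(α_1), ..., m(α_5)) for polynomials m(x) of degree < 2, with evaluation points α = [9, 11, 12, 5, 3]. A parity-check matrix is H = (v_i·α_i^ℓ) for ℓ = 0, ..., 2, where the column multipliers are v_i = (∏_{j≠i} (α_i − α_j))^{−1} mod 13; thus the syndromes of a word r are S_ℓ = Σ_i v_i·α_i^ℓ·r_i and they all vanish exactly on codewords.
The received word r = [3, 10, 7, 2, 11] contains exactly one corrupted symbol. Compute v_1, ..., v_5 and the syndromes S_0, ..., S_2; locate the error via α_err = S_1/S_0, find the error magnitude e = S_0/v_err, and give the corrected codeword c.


S = (7, 8, 11), error at position 5, error magnitude e = 3, c = [3, 10, 7, 2, 8].

Step 1: column multipliers v_i = (∏_{j≠i}(α_i − α_j))^{−1} mod 13.
  i = 1 (α = 9): (9−11)(9−12)(9−5)(9−3) = (−2)·(−3)·4·6 = 144 ≡ 1, so v_1 = 1^{−1} = 1 (mod 13).
  i = 2 (α = 11): (11−9)(11−12)(11−5)(11−3) = 2·(−1)·6·8 = −96 ≡ 8, so v_2 = 8^{−1} = 5 (mod 13).
  i = 3 (α = 12): (12−9)(12−11)(12−5)(12−3) = 3·1·7·9 = 189 ≡ 7, so v_3 = 7^{−1} = 2 (mod 13).
  i = 4 (α = 5): (5−9)(5−11)(5−12)(5−3) = (−4)·(−6)·(−7)·2 = −336 ≡ 2, so v_4 = 2^{−1} = 7 (mod 13).
  i = 5 (α = 3): (3−9)(3−11)(3−12)(3−5) = (−6)·(−8)·(−9)·(−2) = 864 ≡ 6, so v_5 = 6^{−1} = 11 (mod 13).
  v = [1, 5, 2, 7, 11].
Step 2: syndromes of r = [3, 10, 7, 2, 11] (all sums mod 13).
  S_0 = Σ v_i r_i = 1·3 + 5·10 + 2·7 + 7·2 + 11·11 = 202 ≡ 7.
  S_1 = Σ v_i α_i r_i = 1·9·3 + 5·11·10 + 2·12·7 + 7·5·2 + 11·3·11 = 1178 ≡ 8.
  α_i^2 mod 13 = [3, 4, 1, 12, 9].
  S_2 = Σ v_i α_i^2 r_i = 1·3·3 + 5·4·10 + 2·1·7 + 7·12·2 + 11·9·11 = 1480 ≡ 11.
  S = (7, 8, 11) ≠ 0, so r is not a codeword (an error is present).
Step 3: locate the error. For a single error e at position i, S_ℓ = v_i·e·α_i^ℓ, so α_err = S_1/S_0.
  S_0^{−1} = 7^{−1} = 2 (mod 13), so α_err = 8·2 = 16 ≡ 3 = α_5. Error position i = 5.
  Consistency check: S_2/S_1 = 11·5 = 55 ≡ 3 = α_err ✓ (single-error assumption holds).
Step 4: error magnitude e = S_0/v_5 = S_0·∏_{j≠5}(α_5 − α_j) = 7·6 = 42 ≡ 3 (mod 13).
Step 5: correct position 5: c_5 = r_5 − e = 11 − 3 ≡ 8 (mod 13). Hence c = [3, 10, 7, 2, 8].
  Check: interpolating c through the α_i gives m(x) = 4 + 10·x (degree < 2) with m(α_i) = c_i for every i, so c is indeed a codeword.


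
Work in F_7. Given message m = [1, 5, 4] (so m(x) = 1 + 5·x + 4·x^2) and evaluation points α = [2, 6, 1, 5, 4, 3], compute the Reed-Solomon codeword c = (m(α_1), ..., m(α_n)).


c = [6, 0, 3, 0, 1, 3]

Message polynomial: m(x) = 1 + 5·x + 4·x^2 (mod 7).
For each evaluation point α_i, compute m(α_i) mod 7:
  α_1 = 2: Horner steps 4 → 6 → 6, so m(2) = 6.
  α_2 = 6: Horner steps 4 → 1 → 0, so m(6) = 0.
  α_3 = 1: Horner steps 4 → 2 → 3, so m(1) = 3.
  α_4 = 5: Horner steps 4 → 4 → 0, so m(5) = 0.
  α_5 = 4: Horner steps 4 → 0 → 1, so m(4) = 1.
  α_6 = 3: Horner steps 4 → 3 → 3, so m(3) = 3.
Codeword c = [6, 0, 3, 0, 1, 3] ∈ F_7^6.


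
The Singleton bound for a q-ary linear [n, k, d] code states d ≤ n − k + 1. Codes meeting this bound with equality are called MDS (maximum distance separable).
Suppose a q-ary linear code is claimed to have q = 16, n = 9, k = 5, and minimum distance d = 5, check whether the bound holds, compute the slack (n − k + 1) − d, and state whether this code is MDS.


Singleton RHS = n − k + 1 = 5, slack = 0, bound satisfied, MDS.

Singleton bound: d ≤ n − k + 1.
Here n = 9, k = 5, so n − k + 1 = 5.
Given d = 5, check d ≤ 5: YES.
Slack = (n − k + 1) − d = 0.
The code is MDS (slack = 0).
Description: the claimed parameters are [9, 5, 5]_16; such a code would be MDS (meets Singleton bound).


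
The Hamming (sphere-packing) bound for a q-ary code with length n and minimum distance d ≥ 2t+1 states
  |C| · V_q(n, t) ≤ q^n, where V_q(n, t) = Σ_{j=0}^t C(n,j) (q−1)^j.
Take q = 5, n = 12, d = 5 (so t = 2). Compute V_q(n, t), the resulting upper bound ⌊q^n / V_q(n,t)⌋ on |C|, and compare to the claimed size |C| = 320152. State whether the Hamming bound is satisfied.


V_q(n, t) = 1105, q^n = 244140625, Hamming bound = 220941, |C| = 320152 > bound (violated).

Step 1: Compute V_q(n, t) = Σ_{j=0}^2 C(n, j) (q−1)^j.
  j = 0: C(12,0)·(4)^0 = 1·1 = 1.
  j = 1: C(12,1)·(4)^1 = 12·4 = 48.
  j = 2: C(12,2)·(4)^2 = 66·16 = 1056.
  V_q(n, t) = 1 + 48 + 1056 = 1105.
Step 2: q^n = 5^12 = 244140625.
Step 3: Hamming bound ⌊q^n / V_q(n,t)⌋ = ⌊244140625/1105⌋ = 220941.
Step 4: Compare |C| = 320152 to 220941: violated.
The claimed |C| lies above the Hamming bound, so no 5-ary code of length 12 with d ≥ 5 can have 320152 codewords.


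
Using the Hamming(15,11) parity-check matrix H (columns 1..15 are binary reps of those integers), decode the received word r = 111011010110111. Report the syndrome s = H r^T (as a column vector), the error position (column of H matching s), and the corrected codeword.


s = (0, 1, 1, 0)^T, error position = 6, corrected codeword c = 111010010110111

Compute s = H r^T mod 2 one row at a time:
  s_1 = 1 + 0 + 1 + 1 + 0 + 1 + 1 + 1 = 6 ≡ 0 (mod 2).
  s_2 = 0 + 1 + 1 + 0 + 0 + 1 + 1 + 1 = 5 ≡ 1 (mod 2).
  s_3 = 1 + 1 + 1 + 0 + 1 + 1 + 1 + 1 = 7 ≡ 1 (mod 2).
  s_4 = 1 + 1 + 1 + 0 + 0 + 1 + 1 + 1 = 6 ≡ 0 (mod 2).
s = (0, 1, 1, 0)^T — this equals column 6 of H (binary 0110), so error is at position 6.
Correct: flip bit 6 of r = 111011010110111 to get c = 111010010110111.


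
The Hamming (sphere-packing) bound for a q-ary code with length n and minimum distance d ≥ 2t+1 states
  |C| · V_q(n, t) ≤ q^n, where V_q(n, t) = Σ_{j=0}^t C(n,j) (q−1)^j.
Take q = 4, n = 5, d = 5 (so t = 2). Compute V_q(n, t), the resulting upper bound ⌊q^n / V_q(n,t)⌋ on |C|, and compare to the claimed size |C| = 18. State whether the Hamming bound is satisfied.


V_q(n, t) = 106, q^n = 1024, Hamming bound = 9, |C| = 18 > bound (violated).

Step 1: Compute V_q(n, t) = Σ_{j=0}^2 C(n, j) (q−1)^j.
  j = 0: C(5,0)·(3)^0 = 1·1 = 1.
  j = 1: C(5,1)·(3)^1 = 5·3 = 15.
  j = 2: C(5,2)·(3)^2 = 10·9 = 90.
  V_q(n, t) = 1 + 15 + 90 = 106.
Step 2: q^n = 4^5 = 1024.
Step 3: Hamming bound ⌊q^n / V_q(n,t)⌋ = ⌊1024/106⌋ = 9.
Step 4: Compare |C| = 18 to 9: violated.
The claimed |C| lies above the Hamming bound, so no 4-ary code of length 5 with d ≥ 5 can have 18 codewords.


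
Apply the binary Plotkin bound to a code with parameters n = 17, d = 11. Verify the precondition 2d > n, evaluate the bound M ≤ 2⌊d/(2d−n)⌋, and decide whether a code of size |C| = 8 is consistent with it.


Plotkin bound M ≤ 4; given |C| = 8 > bound (violated).

Check applicability: 2d = 22, n = 17.
2d − n = 5 > 0, so Plotkin applies.
Compute d/(2d−n) = 11/5 ≈ 2.2000.
⌊d/(2d−n)⌋ = 2.
Plotkin bound: M ≤ 2·2 = 4.
Given |C| = 8, check: VIOLATED.
This |C| is above the Plotkin bound, so no binary code with n = 17, d = 11 and 8 codewords exists.


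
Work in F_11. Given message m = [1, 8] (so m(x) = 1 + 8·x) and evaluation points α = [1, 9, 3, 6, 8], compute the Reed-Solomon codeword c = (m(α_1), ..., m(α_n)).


c = [9, 7, 3, 5, 10]

Message polynomial: m(x) = 1 + 8·x (mod 11).
For each evaluation point α_i, compute m(α_i) mod 11:
  α_1 = 1: Horner steps 8 → 9, so m(1) = 9.
  α_2 = 9: Horner steps 8 → 7, so m(9) = 7.
  α_3 = 3: Horner steps 8 → 3, so m(3) = 3.
  α_4 = 6: Horner steps 8 → 5, so m(6) = 5.
  α_5 = 8: Horner steps 8 → 10, so m(8) = 10.
Codeword c = [9, 7, 3, 5, 10] ∈ F_11^5.


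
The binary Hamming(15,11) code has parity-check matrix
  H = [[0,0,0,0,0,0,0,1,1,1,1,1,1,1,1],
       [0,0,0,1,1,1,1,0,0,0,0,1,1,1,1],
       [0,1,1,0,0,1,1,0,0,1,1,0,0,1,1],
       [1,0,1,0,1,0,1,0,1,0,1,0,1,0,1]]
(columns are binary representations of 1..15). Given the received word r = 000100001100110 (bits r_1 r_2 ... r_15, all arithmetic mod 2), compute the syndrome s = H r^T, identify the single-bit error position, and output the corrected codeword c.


s = (0, 1, 0, 0)^T, error position = 4, corrected codeword c = 000000001100110

Compute s = H r^T mod 2 one row at a time:
  s_1 = 0 + 1 + 1 + 0 + 0 + 1 + 1 + 0 = 4 ≡ 0 (mod 2).
  s_2 = 1 + 0 + 0 + 0 + 0 + 1 + 1 + 0 = 3 ≡ 1 (mod 2).
  s_3 = 0 + 0 + 0 + 0 + 1 + 0 + 1 + 0 = 2 ≡ 0 (mod 2).
  s_4 = 0 + 0 + 0 + 0 + 1 + 0 + 1 + 0 = 2 ≡ 0 (mod 2).
s = (0, 1, 0, 0)^T — this equals column 4 of H (binary 0100), so error is at position 4.
Correct: flip bit 4 of r = 000100001100110 to get c = 000000001100110.


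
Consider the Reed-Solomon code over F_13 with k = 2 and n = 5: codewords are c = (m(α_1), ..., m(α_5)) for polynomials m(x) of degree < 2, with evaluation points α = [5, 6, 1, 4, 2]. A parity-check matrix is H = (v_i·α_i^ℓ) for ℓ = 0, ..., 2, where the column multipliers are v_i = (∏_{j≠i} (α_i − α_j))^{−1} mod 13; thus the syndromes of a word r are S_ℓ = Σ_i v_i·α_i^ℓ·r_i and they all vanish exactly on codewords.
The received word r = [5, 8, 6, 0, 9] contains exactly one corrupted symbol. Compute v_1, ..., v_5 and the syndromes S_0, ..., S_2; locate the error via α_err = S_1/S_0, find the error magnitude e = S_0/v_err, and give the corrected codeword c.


S = (2, 8, 6), error at position 4, error magnitude e = 11, c = [5, 8, 6, 2, 9].

Step 1: column multipliers v_i = (∏_{j≠i}(α_i − α_j))^{−1} mod 13.
  i = 1 (α = 5): (5−6)(5−1)(5−4)(5−2) = (−1)·4·1·3 = −12 ≡ 1, so v_1 = 1^{−1} = 1 (mod 13).
  i = 2 (α = 6): (6−5)(6−1)(6−4)(6−2) = 1·5·2·4 = 40 ≡ 1, so v_2 = 1^{−1} = 1 (mod 13).
  i = 3 (α = 1): (1−5)(1−6)(1−4)(1−2) = (−4)·(−5)·(−3)·(−1) = 60 ≡ 8, so v_3 = 8^{−1} = 5 (mod 13).
  i = 4 (α = 4): (4−5)(4−6)(4−1)(4−2) = (−1)·(−2)·3·2 = 12 ≡ 12, so v_4 = 12^{−1} = 12 (mod 13).
  i = 5 (α = 2): (2−5)(2−6)(2−1)(2−4) = (−3)·(−4)·1·(−2) = −24 ≡ 2, so v_5 = 2^{−1} = 7 (mod 13).
  v = [1, 1, 5, 12, 7].
Step 2: syndromes of r = [5, 8, 6, 0, 9] (all sums mod 13).
  S_0 = Σ v_i r_i = 1·5 + 1·8 + 5·6 + 12·0 + 7·9 = 106 ≡ 2.
  S_1 = Σ v_i α_i r_i = 1·5·5 + 1·6·8 + 5·1·6 + 12·4·0 + 7·2·9 = 229 ≡ 8.
  α_i^2 mod 13 = [12, 10, 1, 3, 4].
  S_2 = Σ v_i α_i^2 r_i = 1·12·5 + 1·10·8 + 5·1·6 + 12·3·0 + 7·4·9 = 422 ≡ 6.
  S = (2, 8, 6) ≠ 0, so r is not a codeword (an error is present).
Step 3: locate the error. For a single error e at position i, S_ℓ = v_i·e·α_i^ℓ, so α_err = S_1/S_0.
  S_0^{−1} = 2^{−1} = 7 (mod 13), so α_err = 8·7 = 56 ≡ 4 = α_4. Error position i = 4.
  Consistency check: S_2/S_1 = 6·5 = 30 ≡ 4 = α_err ✓ (single-error assumption holds).
Step 4: error magnitude e = S_0/v_4 = S_0·∏_{j≠4}(α_4 − α_j) = 2·12 = 24 ≡ 11 (mod 13).
Step 5: correct position 4: c_4 = r_4 − e = 0 − 11 ≡ 2 (mod 13). Hence c = [5, 8, 6, 2, 9].
  Check: interpolating c through the α_i gives m(x) = 3 + 3·x (degree < 2) with m(α_i) = c_i for every i, so c is indeed a codeword.
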